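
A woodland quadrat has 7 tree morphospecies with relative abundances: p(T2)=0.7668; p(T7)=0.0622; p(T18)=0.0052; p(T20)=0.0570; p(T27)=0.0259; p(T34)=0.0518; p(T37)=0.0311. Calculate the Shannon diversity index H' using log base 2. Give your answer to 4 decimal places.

1.3315

Each pᵢ log₂ pᵢ term (working shown to 6 dp, full precision carried): 0.7668×(-0.383078)=-0.293744, 0.0622×(-4.006942)=-0.249232, 0.0052×(-7.587273)=-0.039454, 0.057×(-4.132894)=-0.235575, 0.0259×(-5.270904)=-0.136516, 0.0518×(-4.270904)=-0.221233, 0.0311×(-5.006942)=-0.155716.
Sum = -1.331470, so H' = 1.3315.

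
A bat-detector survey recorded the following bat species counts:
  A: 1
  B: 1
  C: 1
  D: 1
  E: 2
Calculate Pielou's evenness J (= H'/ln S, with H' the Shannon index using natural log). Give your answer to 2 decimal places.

Total N = 1+1+1+1+2 = 6, so the proportions are 0.1667, 0.1667, 0.1667, 0.1667, 0.3333 (working shown to 4 dp, full precision carried).
H' = −Σ pᵢ ln pᵢ = −((-0.2986) + (-0.2986) + (-0.2986) + (-0.2986) + (-0.3662)) = 1.5607.
With S = 5 species, ln S = 1.6094, so J = 1.5607/1.6094 = 0.9697, i.e. 0.97 to 2 decimal places.

0.97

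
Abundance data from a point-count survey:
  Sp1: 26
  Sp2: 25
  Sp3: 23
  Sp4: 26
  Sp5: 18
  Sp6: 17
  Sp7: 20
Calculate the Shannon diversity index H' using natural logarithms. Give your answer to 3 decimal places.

Total N = 26+25+23+26+18+17+20 = 155, so the proportions are 0.16774, 0.16129, 0.14839, 0.16774, 0.11613, 0.10968, 0.12903 (working shown to 5 dp, full precision carried).
Each pᵢ ln pᵢ term: 0.16774×(-1.78533)=-0.29947, 0.16129×(-1.82455)=-0.29428, 0.14839×(-1.90793)=-0.28311, 0.16774×(-1.78533)=-0.29947, 0.11613×(-2.15305)=-0.25003, 0.10968×(-2.21021)=-0.24241, 0.12903×(-2.04769)=-0.26422.
Sum = -1.93300, so H' = 1.933.

1.933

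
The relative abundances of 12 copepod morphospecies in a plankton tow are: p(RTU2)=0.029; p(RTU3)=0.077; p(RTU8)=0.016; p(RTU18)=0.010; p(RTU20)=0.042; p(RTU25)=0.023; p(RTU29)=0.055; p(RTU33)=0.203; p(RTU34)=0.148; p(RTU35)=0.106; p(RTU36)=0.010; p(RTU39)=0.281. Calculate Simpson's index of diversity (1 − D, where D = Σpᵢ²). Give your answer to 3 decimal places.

0.834

D = 0.029² + 0.077² + 0.016² + 0.01² + 0.042² + 0.023² + 0.055² + 0.203² + 0.148² + 0.106² + 0.01² + 0.281² = 0.00084 + 0.00593 + 0.00026 + 0.00010 + 0.00176 + 0.00053 + 0.00302 + 0.04121 + 0.02190 + 0.01124 + 0.00010 + 0.07896 = 0.16585 (working shown to 5 dp, full precision carried).
So 1 − D = 0.83415, i.e. 0.834 to 3 decimal places.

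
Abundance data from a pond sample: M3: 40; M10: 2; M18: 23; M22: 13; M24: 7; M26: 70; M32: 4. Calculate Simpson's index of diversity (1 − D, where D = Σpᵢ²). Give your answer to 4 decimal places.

Total N = 40+2+23+13+7+70+4 = 159, so the proportions are 0.251572, 0.012579, 0.144654, 0.081761, 0.044025, 0.440252, 0.025157 (working shown to 6 dp, full precision carried).
D = 0.251572² + 0.012579² + 0.144654² + 0.081761² + 0.044025² + 0.440252² + 0.025157² = 0.063289 + 0.000158 + 0.020925 + 0.006685 + 0.001938 + 0.193821 + 0.000633 = 0.287449.
So 1 − D = 0.712551, i.e. 0.7126 to 4 decimal places.

0.7126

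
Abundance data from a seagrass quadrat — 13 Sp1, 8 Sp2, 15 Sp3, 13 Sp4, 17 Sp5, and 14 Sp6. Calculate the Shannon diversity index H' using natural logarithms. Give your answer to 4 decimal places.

Total N = 13+8+15+13+17+14 = 80, so the proportions are 0.1625, 0.1, 0.1875, 0.1625, 0.2125, 0.175 (working shown to 6 dp, full precision carried).
Each pᵢ ln pᵢ term: 0.1625×(-1.817077)=-0.295275, 0.1×(-2.302585)=-0.230259, 0.1875×(-1.673976)=-0.313871, 0.1625×(-1.817077)=-0.295275, 0.2125×(-1.548813)=-0.329123, 0.175×(-1.742969)=-0.305020.
Sum = -1.768822, so H' = 1.7688.

1.7688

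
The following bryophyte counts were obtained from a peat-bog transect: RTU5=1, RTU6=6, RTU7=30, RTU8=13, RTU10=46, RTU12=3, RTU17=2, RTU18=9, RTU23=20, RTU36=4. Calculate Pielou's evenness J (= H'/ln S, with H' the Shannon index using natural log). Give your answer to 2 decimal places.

0.79

Total N = 1+6+30+13+46+3+2+9+20+4 = 134, so the proportions are 0.0075, 0.0448, 0.2239, 0.097, 0.3433, 0.0224, 0.0149, 0.0672, 0.1493, 0.0299 (working shown to 4 dp, full precision carried).
H' = −Σ pᵢ ln pᵢ = −((-0.0366) + (-0.1391) + (-0.3351) + (-0.2263) + (-0.3670) + (-0.0851) + (-0.0628) + (-0.1814) + (-0.2839) + (-0.1048)) = 1.8220.
With S = 10 species, ln S = 2.3026, so J = 1.8220/2.3026 = 0.7913, i.e. 0.79 to 2 decimal places.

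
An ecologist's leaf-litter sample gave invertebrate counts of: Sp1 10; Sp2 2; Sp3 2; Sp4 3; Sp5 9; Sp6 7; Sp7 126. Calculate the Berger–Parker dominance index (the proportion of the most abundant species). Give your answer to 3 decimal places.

0.792

Total N = 10+2+2+3+9+7+126 = 159, so the proportions are 0.06289, 0.01258, 0.01258, 0.01887, 0.0566, 0.04403, 0.79245 (working shown to 5 dp, full precision carried).
The largest proportion is 0.79245, i.e. d = 0.792 to 3 decimal places.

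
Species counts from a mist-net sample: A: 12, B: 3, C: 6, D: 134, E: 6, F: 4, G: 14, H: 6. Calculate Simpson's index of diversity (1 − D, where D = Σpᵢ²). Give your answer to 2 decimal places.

Total N = 12+3+6+134+6+4+14+6 = 185, so the proportions are 0.0649, 0.0162, 0.0324, 0.7243, 0.0324, 0.0216, 0.0757, 0.0324 (working shown to 4 dp, full precision carried).
D = 0.0649² + 0.0162² + 0.0324² + 0.7243² + 0.0324² + 0.0216² + 0.0757² + 0.0324² = 0.0042 + 0.0003 + 0.0011 + 0.5246 + 0.0011 + 0.0005 + 0.0057 + 0.0011 = 0.5385.
So 1 − D = 0.4615, i.e. 0.46 to 2 decimal places.

0.46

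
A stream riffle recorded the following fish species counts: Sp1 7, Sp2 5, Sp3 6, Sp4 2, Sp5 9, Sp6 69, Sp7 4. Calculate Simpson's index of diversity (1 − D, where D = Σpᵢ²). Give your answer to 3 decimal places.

Total N = 7+5+6+2+9+69+4 = 102, so the proportions are 0.06863, 0.04902, 0.05882, 0.01961, 0.08824, 0.67647, 0.03922 (working shown to 5 dp, full precision carried).
D = 0.06863² + 0.04902² + 0.05882² + 0.01961² + 0.08824² + 0.67647² + 0.03922² = 0.00471 + 0.00240 + 0.00346 + 0.00038 + 0.00779 + 0.45761 + 0.00154 = 0.47789.
So 1 − D = 0.52211, i.e. 0.522 to 3 decimal places.

0.522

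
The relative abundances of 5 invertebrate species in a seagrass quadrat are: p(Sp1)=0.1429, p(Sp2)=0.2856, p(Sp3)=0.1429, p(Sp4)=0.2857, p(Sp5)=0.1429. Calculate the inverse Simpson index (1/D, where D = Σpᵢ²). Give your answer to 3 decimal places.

D = 0.1429² + 0.2856² + 0.1429² + 0.2857² + 0.1429² = 0.0204204 + 0.0815674 + 0.0204204 + 0.0816245 + 0.0204204 = 0.2244531 (working shown to 7 dp, full precision carried).
So 1/D = 4.45527, i.e. 4.455 to 3 decimal places.

4.455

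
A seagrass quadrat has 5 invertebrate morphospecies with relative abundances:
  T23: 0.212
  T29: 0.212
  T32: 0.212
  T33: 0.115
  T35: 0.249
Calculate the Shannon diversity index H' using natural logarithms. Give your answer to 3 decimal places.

Each pᵢ ln pᵢ term (working shown to 5 dp, full precision carried): 0.212×(-1.55117)=-0.32885, 0.212×(-1.55117)=-0.32885, 0.212×(-1.55117)=-0.32885, 0.115×(-2.16282)=-0.24872, 0.249×(-1.39030)=-0.34619.
Sum = -1.58145, so H' = 1.581.

1.581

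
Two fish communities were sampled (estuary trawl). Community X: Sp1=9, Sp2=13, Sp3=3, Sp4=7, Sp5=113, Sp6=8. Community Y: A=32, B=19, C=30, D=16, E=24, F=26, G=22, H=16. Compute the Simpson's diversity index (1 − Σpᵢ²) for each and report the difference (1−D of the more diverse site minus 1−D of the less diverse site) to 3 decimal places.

Community X: N=153, proportions 0.05882, 0.08497, 0.01961, 0.04575, 0.73856, 0.05229, giving 1−D = 0.43863 (working shown to 5 dp, full precision carried).
Community Y: N=185, proportions 0.17297, 0.1027, 0.16216, 0.08649, 0.12973, 0.14054, 0.11892, 0.08649, giving 1−D = 0.86755.
Difference = |0.43863 − 0.86755| = 0.42892, i.e. 0.429 to 3 decimal places.

0.429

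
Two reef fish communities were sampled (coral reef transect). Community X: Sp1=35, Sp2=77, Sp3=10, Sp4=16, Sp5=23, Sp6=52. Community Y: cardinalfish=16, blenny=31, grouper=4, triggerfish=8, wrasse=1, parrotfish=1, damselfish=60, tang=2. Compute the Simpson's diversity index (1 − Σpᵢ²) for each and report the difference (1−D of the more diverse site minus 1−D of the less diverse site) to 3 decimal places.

0.087

Community X: N=213, proportions 0.16432, 0.3615, 0.04695, 0.07512, 0.10798, 0.24413, giving 1−D = 0.76321 (working shown to 5 dp, full precision carried).
Community Y: N=123, proportions 0.13008, 0.25203, 0.03252, 0.06504, 0.00813, 0.00813, 0.4878, 0.01626, giving 1−D = 0.67592.
Difference = |0.76321 − 0.67592| = 0.08729, i.e. 0.087 to 3 decimal places.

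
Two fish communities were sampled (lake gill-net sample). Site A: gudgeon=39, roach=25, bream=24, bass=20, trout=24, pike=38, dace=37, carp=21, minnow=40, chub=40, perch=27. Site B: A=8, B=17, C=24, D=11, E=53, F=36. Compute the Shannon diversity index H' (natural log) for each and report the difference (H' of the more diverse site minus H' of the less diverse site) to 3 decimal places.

0.762

Site A: N=335, proportions 0.11642, 0.07463, 0.07164, 0.0597, 0.07164, 0.11343, 0.11045, 0.06269, 0.1194, 0.1194, 0.0806, giving H' = 2.36435 (working shown to 5 dp, full precision carried).
Site B: N=149, proportions 0.05369, 0.11409, 0.16107, 0.07383, 0.3557, 0.24161, giving H' = 1.60205.
Difference = |2.36435 − 1.60205| = 0.76230, i.e. 0.762 to 3 decimal places.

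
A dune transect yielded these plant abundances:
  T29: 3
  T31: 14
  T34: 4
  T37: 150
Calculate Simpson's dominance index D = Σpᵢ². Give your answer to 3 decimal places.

Total N = 3+14+4+150 = 171, so the proportions are 0.01754, 0.08187, 0.02339, 0.87719 (working shown to 5 dp, full precision carried).
D = 0.01754² + 0.08187² + 0.02339² + 0.87719² = 0.00031 + 0.00670 + 0.00055 + 0.76947 = 0.77703.
To 3 decimal places, D = 0.777.

0.777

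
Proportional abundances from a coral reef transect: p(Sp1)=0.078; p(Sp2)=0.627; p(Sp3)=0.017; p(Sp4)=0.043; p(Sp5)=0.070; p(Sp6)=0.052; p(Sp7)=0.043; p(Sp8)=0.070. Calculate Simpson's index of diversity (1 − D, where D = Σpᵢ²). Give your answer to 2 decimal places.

0.58

D = 0.078² + 0.627² + 0.017² + 0.043² + 0.07² + 0.052² + 0.043² + 0.07² = 0.0061 + 0.3931 + 0.0003 + 0.0018 + 0.0049 + 0.0027 + 0.0018 + 0.0049 = 0.4157 (working shown to 4 dp, full precision carried).
So 1 − D = 0.5843, i.e. 0.58 to 2 decimal places.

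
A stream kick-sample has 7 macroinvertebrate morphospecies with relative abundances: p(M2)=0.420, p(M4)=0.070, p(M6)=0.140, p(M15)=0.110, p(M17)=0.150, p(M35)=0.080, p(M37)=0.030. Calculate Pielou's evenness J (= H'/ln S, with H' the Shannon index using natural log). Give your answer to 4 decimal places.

0.8533

H' = −Σ pᵢ ln pᵢ = −((-0.364350) + (-0.186148) + (-0.275256) + (-0.242800) + (-0.284568) + (-0.202058) + (-0.105197)) = 1.660378 (working shown to 6 dp, full precision carried).
With S = 7 species, ln S = 1.945910, so J = 1.660378/1.945910 = 0.853265, i.e. 0.8533 to 4 decimal places.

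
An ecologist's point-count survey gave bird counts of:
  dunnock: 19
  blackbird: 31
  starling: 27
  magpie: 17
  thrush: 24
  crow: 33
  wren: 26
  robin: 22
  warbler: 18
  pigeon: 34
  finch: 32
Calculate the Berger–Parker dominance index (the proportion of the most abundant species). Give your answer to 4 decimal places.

0.1201

Total N = 19+31+27+17+24+33+26+22+18+34+32 = 283, so the proportions are 0.067138, 0.109541, 0.095406, 0.060071, 0.084806, 0.116608, 0.091873, 0.077739, 0.063604, 0.120141, 0.113074 (working shown to 6 dp, full precision carried).
The largest proportion is 0.120141, i.e. d = 0.1201 to 4 decimal places.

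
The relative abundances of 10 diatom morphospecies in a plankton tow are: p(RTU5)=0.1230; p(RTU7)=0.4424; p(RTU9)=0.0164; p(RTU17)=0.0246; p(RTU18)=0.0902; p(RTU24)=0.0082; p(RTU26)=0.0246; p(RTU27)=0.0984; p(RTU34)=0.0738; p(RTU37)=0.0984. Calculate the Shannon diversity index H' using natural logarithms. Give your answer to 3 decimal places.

1.773

Each pᵢ ln pᵢ term (working shown to 5 dp, full precision carried): 0.123×(-2.09557)=-0.25776, 0.4424×(-0.81554)=-0.36080, 0.0164×(-4.11047)=-0.06741, 0.0246×(-3.70501)=-0.09114, 0.0902×(-2.40573)=-0.21700, 0.0082×(-4.80362)=-0.03939, 0.0246×(-3.70501)=-0.09114, 0.0984×(-2.31871)=-0.22816, 0.0738×(-2.60640)=-0.19235, 0.0984×(-2.31871)=-0.22816.
Sum = -1.77331, so H' = 1.773.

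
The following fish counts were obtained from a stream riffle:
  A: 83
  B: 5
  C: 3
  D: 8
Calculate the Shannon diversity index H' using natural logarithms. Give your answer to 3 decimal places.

Total N = 83+5+3+8 = 99, so the proportions are 0.83838, 0.05051, 0.0303, 0.08081 (working shown to 5 dp, full precision carried).
Each pᵢ ln pᵢ term: 0.83838×(-0.17628)=-0.14779, 0.05051×(-2.98568)=-0.15079, 0.0303×(-3.49651)=-0.10595, 0.08081×(-2.51568)=-0.20329.
Sum = -0.60782, so H' = 0.608.

0.608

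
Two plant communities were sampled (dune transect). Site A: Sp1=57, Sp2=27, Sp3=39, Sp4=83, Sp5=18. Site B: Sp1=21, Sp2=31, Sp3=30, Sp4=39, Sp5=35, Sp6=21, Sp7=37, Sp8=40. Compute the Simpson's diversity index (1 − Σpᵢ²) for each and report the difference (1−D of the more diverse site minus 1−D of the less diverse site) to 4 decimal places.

Site A: N=224, proportions 0.254464, 0.120536, 0.174107, 0.370536, 0.080357, giving 1−D = 0.746652 (working shown to 6 dp, full precision carried).
Site B: N=254, proportions 0.082677, 0.122047, 0.11811, 0.153543, 0.137795, 0.082677, 0.145669, 0.15748, giving 1−D = 0.868901.
Difference = |0.746652 − 0.868901| = 0.122249, i.e. 0.1222 to 4 decimal places.

0.1222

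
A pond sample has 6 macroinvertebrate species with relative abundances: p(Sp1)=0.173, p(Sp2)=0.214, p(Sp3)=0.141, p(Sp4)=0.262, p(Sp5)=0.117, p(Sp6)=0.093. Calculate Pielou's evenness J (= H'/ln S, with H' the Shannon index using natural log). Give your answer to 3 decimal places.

0.967

H' = −Σ pᵢ ln pᵢ = −((-0.30352) + (-0.32994) + (-0.27622) + (-0.35093) + (-0.25103) + (-0.22089)) = 1.73253 (working shown to 5 dp, full precision carried).
With S = 6 species, ln S = 1.79176, so J = 1.73253/1.79176 = 0.96694, i.e. 0.967 to 3 decimal places.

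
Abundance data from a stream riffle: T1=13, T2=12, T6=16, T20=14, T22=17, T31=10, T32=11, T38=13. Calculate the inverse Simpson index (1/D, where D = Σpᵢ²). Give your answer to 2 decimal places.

Total N = 13+12+16+14+17+10+11+13 = 106, so the proportions are 0.122642, 0.113208, 0.150943, 0.132075, 0.160377, 0.09434, 0.103774, 0.122642 (working shown to 6 dp, full precision carried).
D = 0.122642² + 0.113208² + 0.150943² + 0.132075² + 0.160377² + 0.09434² + 0.103774² + 0.122642² = 0.015041 + 0.012816 + 0.022784 + 0.017444 + 0.025721 + 0.008900 + 0.010769 + 0.015041 = 0.128515.
So 1/D = 7.7812, i.e. 7.78 to 2 decimal places.

7.78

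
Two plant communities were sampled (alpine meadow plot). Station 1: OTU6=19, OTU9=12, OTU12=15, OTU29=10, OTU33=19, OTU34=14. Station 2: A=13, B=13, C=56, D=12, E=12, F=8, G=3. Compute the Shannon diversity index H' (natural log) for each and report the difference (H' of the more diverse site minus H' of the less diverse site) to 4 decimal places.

Station 1: N=89, proportions 0.2134831, 0.1348315, 0.1685393, 0.1123596, 0.2134831, 0.1573034, giving H' = 1.7661536 (working shown to 7 dp, full precision carried).
Station 2: N=117, proportions 0.1111111, 0.1111111, 0.4786325, 0.1025641, 0.1025641, 0.0683761, 0.025641, giving H' = 1.5854431.
Difference = |1.7661536 − 1.5854431| = 0.1807105, i.e. 0.1807 to 4 decimal places.

0.1807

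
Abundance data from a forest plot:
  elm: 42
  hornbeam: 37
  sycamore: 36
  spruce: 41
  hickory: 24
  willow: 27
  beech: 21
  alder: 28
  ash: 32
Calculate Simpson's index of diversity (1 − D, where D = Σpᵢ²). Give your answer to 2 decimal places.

0.88

Total N = 42+37+36+41+24+27+21+28+32 = 288, so the proportions are 0.1458, 0.1285, 0.125, 0.1424, 0.0833, 0.0938, 0.0729, 0.0972, 0.1111 (working shown to 4 dp, full precision carried).
D = 0.1458² + 0.1285² + 0.125² + 0.1424² + 0.0833² + 0.0938² + 0.0729² + 0.0972² + 0.1111² = 0.0213 + 0.0165 + 0.0156 + 0.0203 + 0.0069 + 0.0088 + 0.0053 + 0.0095 + 0.0123 = 0.1165.
So 1 − D = 0.8835, i.e. 0.88 to 2 decimal places.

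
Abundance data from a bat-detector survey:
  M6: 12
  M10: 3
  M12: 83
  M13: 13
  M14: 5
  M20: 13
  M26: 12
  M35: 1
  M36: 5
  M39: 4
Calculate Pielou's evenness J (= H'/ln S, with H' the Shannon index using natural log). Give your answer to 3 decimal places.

0.689

Total N = 12+3+83+13+5+13+12+1+5+4 = 151, so the proportions are 0.07947, 0.01987, 0.54967, 0.08609, 0.03311, 0.08609, 0.07947, 0.00662, 0.03311, 0.02649 (working shown to 5 dp, full precision carried).
H' = −Σ pᵢ ln pᵢ = −((-0.20125) + (-0.07785) + (-0.32894) + (-0.21113) + (-0.11284) + (-0.21113) + (-0.20125) + (-0.03323) + (-0.11284) + (-0.09619)) = 1.58665.
With S = 10 species, ln S = 2.30259, so J = 1.58665/2.30259 = 0.68907, i.e. 0.689 to 3 decimal places.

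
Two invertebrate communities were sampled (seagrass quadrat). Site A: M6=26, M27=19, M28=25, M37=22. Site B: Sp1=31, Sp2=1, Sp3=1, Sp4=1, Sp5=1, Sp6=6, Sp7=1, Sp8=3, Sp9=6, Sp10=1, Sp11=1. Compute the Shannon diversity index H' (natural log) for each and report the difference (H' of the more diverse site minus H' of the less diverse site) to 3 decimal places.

0.115

Site A: N=92, proportions 0.2826087, 0.2065217, 0.2717391, 0.2391304, giving H' = 1.3790747 (working shown to 7 dp, full precision carried).
Site B: N=53, proportions 0.5849057, 0.0188679, 0.0188679, 0.0188679, 0.0188679, 0.1132075, 0.0188679, 0.0566038, 0.1132075, 0.0188679, 0.0188679, giving H' = 1.4938664.
Difference = |1.3790747 − 1.4938664| = 0.1147917, i.e. 0.115 to 3 decimal places.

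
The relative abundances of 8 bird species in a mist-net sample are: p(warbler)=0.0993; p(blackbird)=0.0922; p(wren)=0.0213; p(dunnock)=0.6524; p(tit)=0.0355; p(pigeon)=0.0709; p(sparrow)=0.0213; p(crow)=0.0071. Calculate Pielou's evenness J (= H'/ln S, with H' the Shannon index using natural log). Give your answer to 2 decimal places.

H' = −Σ pᵢ ln pᵢ = −((-0.2293) + (-0.2198) + (-0.0820) + (-0.2786) + (-0.1185) + (-0.1876) + (-0.0820) + (-0.0351)) = 1.2330 (working shown to 4 dp, full precision carried).
With S = 8 species, ln S = 2.0794, so J = 1.2330/2.0794 = 0.5930, i.e. 0.59 to 2 decimal places.

0.59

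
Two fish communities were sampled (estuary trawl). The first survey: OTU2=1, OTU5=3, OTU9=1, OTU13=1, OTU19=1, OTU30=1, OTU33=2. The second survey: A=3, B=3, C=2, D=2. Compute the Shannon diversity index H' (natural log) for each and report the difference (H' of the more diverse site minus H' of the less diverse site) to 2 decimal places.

The first survey: N=10, proportions 0.1, 0.3, 0.1, 0.1, 0.1, 0.1, 0.2, giving H' = 1.8344 (working shown to 4 dp, full precision carried).
The second survey: N=10, proportions 0.3, 0.3, 0.2, 0.2, giving H' = 1.3662.
Difference = |1.8344 − 1.3662| = 0.4682, i.e. 0.47 to 2 decimal places.

0.47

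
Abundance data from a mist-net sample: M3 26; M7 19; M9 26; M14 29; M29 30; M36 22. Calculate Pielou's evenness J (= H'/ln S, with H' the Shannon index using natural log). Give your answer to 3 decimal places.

Total N = 26+19+26+29+30+22 = 152, so the proportions are 0.17105, 0.125, 0.17105, 0.19079, 0.19737, 0.14474 (working shown to 5 dp, full precision carried).
H' = −Σ pᵢ ln pᵢ = −((-0.30204) + (-0.25993) + (-0.30204) + (-0.31606) + (-0.32027) + (-0.27975)) = 1.78009.
With S = 6 species, ln S = 1.79176, so J = 1.78009/1.79176 = 0.99349, i.e. 0.993 to 3 decimal places.

0.993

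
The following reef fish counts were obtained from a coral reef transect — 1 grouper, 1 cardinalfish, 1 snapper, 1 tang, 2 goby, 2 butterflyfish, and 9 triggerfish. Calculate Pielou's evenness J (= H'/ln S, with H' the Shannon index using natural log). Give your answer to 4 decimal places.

Total N = 1+1+1+1+2+2+9 = 17, so the proportions are 0.058824, 0.058824, 0.058824, 0.058824, 0.117647, 0.117647, 0.529412 (working shown to 6 dp, full precision carried).
H' = −Σ pᵢ ln pᵢ = −((-0.166660) + (-0.166660) + (-0.166660) + (-0.166660) + (-0.251772) + (-0.251772) + (-0.336700)) = 1.506883.
With S = 7 species, ln S = 1.945910, so J = 1.506883/1.945910 = 0.774385, i.e. 0.7744 to 4 decimal places.

0.7744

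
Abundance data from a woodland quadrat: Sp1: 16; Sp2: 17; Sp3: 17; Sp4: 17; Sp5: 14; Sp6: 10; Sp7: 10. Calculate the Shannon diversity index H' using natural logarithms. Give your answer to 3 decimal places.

1.923

Total N = 16+17+17+17+14+10+10 = 101, so the proportions are 0.158416, 0.168317, 0.168317, 0.168317, 0.138614, 0.09901, 0.09901 (working shown to 6 dp, full precision carried).
Each pᵢ ln pᵢ term: 0.158416×(-1.842532)=-0.291886, 0.168317×(-1.781907)=-0.299925, 0.168317×(-1.781907)=-0.299925, 0.168317×(-1.781907)=-0.299925, 0.138614×(-1.976063)=-0.273910, 0.09901×(-2.312535)=-0.228964, 0.09901×(-2.312535)=-0.228964.
Sum = -1.923499, so H' = 1.923.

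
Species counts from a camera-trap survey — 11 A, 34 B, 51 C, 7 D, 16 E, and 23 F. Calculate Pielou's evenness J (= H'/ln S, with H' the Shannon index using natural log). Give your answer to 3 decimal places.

0.892

Total N = 11+34+51+7+16+23 = 142, so the proportions are 0.07746, 0.23944, 0.35915, 0.0493, 0.11268, 0.16197 (working shown to 5 dp, full precision carried).
H' = −Σ pᵢ ln pᵢ = −((-0.19815) + (-0.34227) + (-0.36778) + (-0.14838) + (-0.24600) + (-0.29484)) = 1.59741.
With S = 6 species, ln S = 1.79176, so J = 1.59741/1.79176 = 0.89153, i.e. 0.892 to 3 decimal places.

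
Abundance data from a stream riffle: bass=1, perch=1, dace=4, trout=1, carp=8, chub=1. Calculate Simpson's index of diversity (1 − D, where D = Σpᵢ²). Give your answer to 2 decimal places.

Total N = 1+1+4+1+8+1 = 16, so the proportions are 0.0625, 0.0625, 0.25, 0.0625, 0.5, 0.0625 (working shown to 4 dp, full precision carried).
D = 0.0625² + 0.0625² + 0.25² + 0.0625² + 0.5² + 0.0625² = 0.0039 + 0.0039 + 0.0625 + 0.0039 + 0.2500 + 0.0039 = 0.3281.
So 1 − D = 0.6719, i.e. 0.67 to 2 decimal places.

0.67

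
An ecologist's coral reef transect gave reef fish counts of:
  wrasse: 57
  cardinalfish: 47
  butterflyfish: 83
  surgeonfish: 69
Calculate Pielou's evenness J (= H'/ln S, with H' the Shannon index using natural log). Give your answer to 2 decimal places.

0.98

Total N = 57+47+83+69 = 256, so the proportions are 0.2227, 0.1836, 0.3242, 0.2695 (working shown to 4 dp, full precision carried).
H' = −Σ pᵢ ln pᵢ = −((-0.3345) + (-0.3112) + (-0.3652) + (-0.3534)) = 1.3642.
With S = 4 species, ln S = 1.3863, so J = 1.3642/1.3863 = 0.9841, i.e. 0.98 to 2 decimal places.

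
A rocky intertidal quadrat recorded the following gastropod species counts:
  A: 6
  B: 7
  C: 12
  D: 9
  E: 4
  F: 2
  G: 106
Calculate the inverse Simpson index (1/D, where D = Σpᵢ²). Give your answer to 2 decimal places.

1.84

Total N = 6+7+12+9+4+2+106 = 146, so the proportions are 0.0411, 0.04795, 0.08219, 0.06164, 0.0274, 0.0137, 0.72603 (working shown to 5 dp, full precision carried).
D = 0.0411² + 0.04795² + 0.08219² + 0.06164² + 0.0274² + 0.0137² + 0.72603² = 0.00169 + 0.00230 + 0.00676 + 0.00380 + 0.00075 + 0.00019 + 0.52712 = 0.54260.
So 1/D = 1.8430, i.e. 1.84 to 2 decimal places.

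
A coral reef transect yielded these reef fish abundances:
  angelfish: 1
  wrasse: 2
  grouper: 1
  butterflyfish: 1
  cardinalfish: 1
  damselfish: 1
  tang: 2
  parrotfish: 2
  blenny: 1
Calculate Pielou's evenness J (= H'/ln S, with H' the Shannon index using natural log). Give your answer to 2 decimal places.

Total N = 1+2+1+1+1+1+2+2+1 = 12, so the proportions are 0.0833, 0.1667, 0.0833, 0.0833, 0.0833, 0.0833, 0.1667, 0.1667, 0.0833 (working shown to 4 dp, full precision carried).
H' = −Σ pᵢ ln pᵢ = −((-0.2071) + (-0.2986) + (-0.2071) + (-0.2071) + (-0.2071) + (-0.2071) + (-0.2986) + (-0.2986) + (-0.2071)) = 2.1383.
With S = 9 species, ln S = 2.1972, so J = 2.1383/2.1972 = 0.9732, i.e. 0.97 to 2 decimal places.

0.97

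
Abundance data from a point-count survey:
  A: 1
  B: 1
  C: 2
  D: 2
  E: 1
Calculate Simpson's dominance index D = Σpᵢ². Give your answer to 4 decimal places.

Total N = 1+1+2+2+1 = 7, so the proportions are 0.142857, 0.142857, 0.285714, 0.285714, 0.142857 (working shown to 6 dp, full precision carried).
D = 0.142857² + 0.142857² + 0.285714² + 0.285714² + 0.142857² = 0.020408 + 0.020408 + 0.081633 + 0.081633 + 0.020408 = 0.224490.
To 4 decimal places, D = 0.2245.

0.2245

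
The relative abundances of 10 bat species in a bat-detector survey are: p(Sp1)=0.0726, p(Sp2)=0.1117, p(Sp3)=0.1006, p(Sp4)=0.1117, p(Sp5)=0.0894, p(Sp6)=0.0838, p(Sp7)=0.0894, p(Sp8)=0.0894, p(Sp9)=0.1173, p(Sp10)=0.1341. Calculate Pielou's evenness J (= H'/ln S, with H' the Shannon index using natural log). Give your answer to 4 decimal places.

0.9934

H' = −Σ pᵢ ln pᵢ = −((-0.190415) + (-0.244840) + (-0.231038) + (-0.244840) + (-0.215868) + (-0.207767) + (-0.215868) + (-0.215868) + (-0.251376) + (-0.269430)) = 2.287310 (working shown to 6 dp, full precision carried).
With S = 10 species, ln S = 2.302585, so J = 2.287310/2.302585 = 0.993366, i.e. 0.9934 to 4 decimal places.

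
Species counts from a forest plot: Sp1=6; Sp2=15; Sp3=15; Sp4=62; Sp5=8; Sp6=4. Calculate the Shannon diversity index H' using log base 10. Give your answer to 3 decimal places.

0.580

Total N = 6+15+15+62+8+4 = 110, so the proportions are 0.05455, 0.13636, 0.13636, 0.56364, 0.07273, 0.03636 (working shown to 5 dp, full precision carried).
Each pᵢ log₁₀ pᵢ term: 0.05455×(-1.26324)=-0.06890, 0.13636×(-0.86530)=-0.11800, 0.13636×(-0.86530)=-0.11800, 0.56364×(-0.24900)=-0.14035, 0.07273×(-1.13830)=-0.08279, 0.03636×(-1.43933)=-0.05234.
Sum = -0.58037, so H' = 0.580.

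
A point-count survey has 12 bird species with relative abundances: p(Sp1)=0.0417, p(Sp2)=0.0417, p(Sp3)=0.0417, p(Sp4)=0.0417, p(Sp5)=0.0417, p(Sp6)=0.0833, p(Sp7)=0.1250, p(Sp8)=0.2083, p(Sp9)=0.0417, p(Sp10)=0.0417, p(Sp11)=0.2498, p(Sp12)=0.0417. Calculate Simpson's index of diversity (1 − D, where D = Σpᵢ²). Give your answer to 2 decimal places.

0.86

D = 0.0417² + 0.0417² + 0.0417² + 0.0417² + 0.0417² + 0.0833² + 0.125² + 0.2083² + 0.0417² + 0.0417² + 0.2498² + 0.0417² = 0.0017 + 0.0017 + 0.0017 + 0.0017 + 0.0017 + 0.0069 + 0.0156 + 0.0434 + 0.0017 + 0.0017 + 0.0624 + 0.0017 = 0.1423 (working shown to 4 dp, full precision carried).
So 1 − D = 0.8577, i.e. 0.86 to 2 decimal places.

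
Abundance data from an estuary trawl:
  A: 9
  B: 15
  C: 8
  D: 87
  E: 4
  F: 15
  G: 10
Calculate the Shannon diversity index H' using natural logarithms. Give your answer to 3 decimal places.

1.384

Total N = 9+15+8+87+4+15+10 = 148, so the proportions are 0.06081, 0.10135, 0.05405, 0.58784, 0.02703, 0.10135, 0.06757 (working shown to 5 dp, full precision carried).
Each pᵢ ln pᵢ term: 0.06081×(-2.79999)=-0.17027, 0.10135×(-2.28916)=-0.23201, 0.05405×(-2.91777)=-0.15772, 0.58784×(-0.53130)=-0.31232, 0.02703×(-3.61092)=-0.09759, 0.10135×(-2.28916)=-0.23201, 0.06757×(-2.69463)=-0.18207.
Sum = -1.38399, so H' = 1.384.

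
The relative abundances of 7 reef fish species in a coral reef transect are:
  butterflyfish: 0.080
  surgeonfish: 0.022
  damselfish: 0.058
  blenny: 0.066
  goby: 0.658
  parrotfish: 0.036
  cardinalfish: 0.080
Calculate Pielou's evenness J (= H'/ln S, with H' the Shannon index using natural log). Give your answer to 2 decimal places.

H' = −Σ pᵢ ln pᵢ = −((-0.2021) + (-0.0840) + (-0.1651) + (-0.1794) + (-0.2754) + (-0.1197) + (-0.2021)) = 1.2277 (working shown to 4 dp, full precision carried).
With S = 7 species, ln S = 1.9459, so J = 1.2277/1.9459 = 0.6309, i.e. 0.63 to 2 decimal places.

0.63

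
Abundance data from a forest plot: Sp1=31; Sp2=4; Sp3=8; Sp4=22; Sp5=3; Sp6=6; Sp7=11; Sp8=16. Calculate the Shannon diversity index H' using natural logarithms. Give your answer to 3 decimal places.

Total N = 31+4+8+22+3+6+11+16 = 101, so the proportions are 0.30693, 0.0396, 0.07921, 0.21782, 0.0297, 0.05941, 0.10891, 0.15842 (working shown to 5 dp, full precision carried).
Each pᵢ ln pᵢ term: 0.30693×(-1.18113)=-0.36253, 0.0396×(-3.22883)=-0.12787, 0.07921×(-2.53568)=-0.20085, 0.21782×(-1.52408)=-0.33198, 0.0297×(-3.51651)=-0.10445, 0.05941×(-2.82336)=-0.16772, 0.10891×(-2.21723)=-0.24148, 0.15842×(-1.84253)=-0.29189.
Sum = -1.82876, so H' = 1.829.

1.829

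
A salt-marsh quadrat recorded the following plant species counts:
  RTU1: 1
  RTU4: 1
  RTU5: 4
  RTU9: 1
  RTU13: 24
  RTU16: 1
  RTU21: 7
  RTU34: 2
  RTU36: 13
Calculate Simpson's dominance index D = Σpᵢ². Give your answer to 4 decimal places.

0.2805

Total N = 1+1+4+1+24+1+7+2+13 = 54, so the proportions are 0.018519, 0.018519, 0.074074, 0.018519, 0.444444, 0.018519, 0.12963, 0.037037, 0.240741 (working shown to 6 dp, full precision carried).
D = 0.018519² + 0.018519² + 0.074074² + 0.018519² + 0.444444² + 0.018519² + 0.12963² + 0.037037² + 0.240741² = 0.000343 + 0.000343 + 0.005487 + 0.000343 + 0.197531 + 0.000343 + 0.016804 + 0.001372 + 0.057956 = 0.280521.
To 4 decimal places, D = 0.2805.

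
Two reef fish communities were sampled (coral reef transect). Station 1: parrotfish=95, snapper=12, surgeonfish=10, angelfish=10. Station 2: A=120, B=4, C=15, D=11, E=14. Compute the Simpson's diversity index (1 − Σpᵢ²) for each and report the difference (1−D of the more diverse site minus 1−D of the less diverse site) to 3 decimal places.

0.025

Station 1: N=127, proportions 0.74803, 0.09449, 0.07874, 0.07874, giving 1−D = 0.41912 (working shown to 5 dp, full precision carried).
Station 2: N=164, proportions 0.73171, 0.02439, 0.09146, 0.06707, 0.08537, giving 1−D = 0.44386.
Difference = |0.41912 − 0.44386| = 0.02474, i.e. 0.025 to 3 decimal places.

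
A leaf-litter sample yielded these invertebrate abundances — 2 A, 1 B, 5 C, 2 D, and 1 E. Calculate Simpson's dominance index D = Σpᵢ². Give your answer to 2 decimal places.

0.29

Total N = 2+1+5+2+1 = 11, so the proportions are 0.1818, 0.0909, 0.4545, 0.1818, 0.0909 (working shown to 4 dp, full precision carried).
D = 0.1818² + 0.0909² + 0.4545² + 0.1818² + 0.0909² = 0.0331 + 0.0083 + 0.2066 + 0.0331 + 0.0083 = 0.2893.
To 2 decimal places, D = 0.29.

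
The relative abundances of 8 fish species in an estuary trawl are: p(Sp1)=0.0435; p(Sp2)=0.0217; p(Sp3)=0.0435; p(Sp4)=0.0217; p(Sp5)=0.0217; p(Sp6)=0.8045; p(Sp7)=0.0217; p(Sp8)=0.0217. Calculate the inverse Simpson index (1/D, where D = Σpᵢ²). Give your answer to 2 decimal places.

1.53

D = 0.0435² + 0.0217² + 0.0435² + 0.0217² + 0.0217² + 0.8045² + 0.0217² + 0.0217² = 0.00189 + 0.00047 + 0.00189 + 0.00047 + 0.00047 + 0.64722 + 0.00047 + 0.00047 = 0.65336 (working shown to 5 dp, full precision carried).
So 1/D = 1.5306, i.e. 1.53 to 2 decimal places.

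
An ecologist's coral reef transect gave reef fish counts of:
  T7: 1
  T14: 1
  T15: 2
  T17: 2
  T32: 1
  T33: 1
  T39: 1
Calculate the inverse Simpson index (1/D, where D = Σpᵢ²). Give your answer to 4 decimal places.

6.2308

Total N = 1+1+2+2+1+1+1 = 9, so the proportions are 0.11111111, 0.11111111, 0.22222222, 0.22222222, 0.11111111, 0.11111111, 0.11111111 (working shown to 8 dp, full precision carried).
D = 0.11111111² + 0.11111111² + 0.22222222² + 0.22222222² + 0.11111111² + 0.11111111² + 0.11111111² = 0.01234568 + 0.01234568 + 0.04938272 + 0.04938272 + 0.01234568 + 0.01234568 + 0.01234568 = 0.16049383.
So 1/D = 6.230769, i.e. 6.2308 to 4 decimal places.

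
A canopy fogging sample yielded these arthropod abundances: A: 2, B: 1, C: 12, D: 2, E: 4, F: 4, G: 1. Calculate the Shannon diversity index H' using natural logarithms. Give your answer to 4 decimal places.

Total N = 2+1+12+2+4+4+1 = 26, so the proportions are 0.076923, 0.038462, 0.461538, 0.076923, 0.153846, 0.153846, 0.038462 (working shown to 6 dp, full precision carried).
Each pᵢ ln pᵢ term: 0.076923×(-2.564949)=-0.197304, 0.038462×(-3.258097)=-0.125311, 0.461538×(-0.773190)=-0.356857, 0.076923×(-2.564949)=-0.197304, 0.153846×(-1.871802)=-0.287970, 0.153846×(-1.871802)=-0.287970, 0.038462×(-3.258097)=-0.125311.
Sum = -1.578026, so H' = 1.5780.

1.5780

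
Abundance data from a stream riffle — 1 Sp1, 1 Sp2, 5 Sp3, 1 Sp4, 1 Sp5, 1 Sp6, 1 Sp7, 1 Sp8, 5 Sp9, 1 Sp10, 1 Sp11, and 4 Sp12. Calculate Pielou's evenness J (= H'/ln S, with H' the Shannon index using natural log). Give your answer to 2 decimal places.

0.88

Total N = 1+1+5+1+1+1+1+1+5+1+1+4 = 23, so the proportions are 0.0435, 0.0435, 0.2174, 0.0435, 0.0435, 0.0435, 0.0435, 0.0435, 0.2174, 0.0435, 0.0435, 0.1739 (working shown to 4 dp, full precision carried).
H' = −Σ pᵢ ln pᵢ = −((-0.1363) + (-0.1363) + (-0.3318) + (-0.1363) + (-0.1363) + (-0.1363) + (-0.1363) + (-0.1363) + (-0.3318) + (-0.1363) + (-0.1363) + (-0.3042)) = 2.1946.
With S = 12 species, ln S = 2.4849, so J = 2.1946/2.4849 = 0.8832, i.e. 0.88 to 2 decimal places.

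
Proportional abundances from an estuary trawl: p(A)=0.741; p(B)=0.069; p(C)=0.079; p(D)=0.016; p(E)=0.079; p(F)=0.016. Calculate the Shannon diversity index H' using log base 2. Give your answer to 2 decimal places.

1.36

Each pᵢ log₂ pᵢ term (working shown to 4 dp, full precision carried): 0.741×(-0.4325)=-0.3204, 0.069×(-3.8573)=-0.2662, 0.079×(-3.6620)=-0.2893, 0.016×(-5.9658)=-0.0955, 0.079×(-3.6620)=-0.2893, 0.016×(-5.9658)=-0.0955.
Sum = -1.3561, so H' = 1.36.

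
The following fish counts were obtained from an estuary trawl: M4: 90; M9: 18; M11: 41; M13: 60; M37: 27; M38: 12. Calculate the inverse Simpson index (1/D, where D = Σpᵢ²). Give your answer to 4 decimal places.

Total N = 90+18+41+60+27+12 = 248, so the proportions are 0.36290323, 0.07258065, 0.16532258, 0.24193548, 0.10887097, 0.0483871 (working shown to 8 dp, full precision carried).
D = 0.36290323² + 0.07258065² + 0.16532258² + 0.24193548² + 0.10887097² + 0.0483871² = 0.13169875 + 0.00526795 + 0.02733156 + 0.05853278 + 0.01185289 + 0.00234131 = 0.23702523.
So 1/D = 4.218960, i.e. 4.2190 to 4 decimal places.

4.2190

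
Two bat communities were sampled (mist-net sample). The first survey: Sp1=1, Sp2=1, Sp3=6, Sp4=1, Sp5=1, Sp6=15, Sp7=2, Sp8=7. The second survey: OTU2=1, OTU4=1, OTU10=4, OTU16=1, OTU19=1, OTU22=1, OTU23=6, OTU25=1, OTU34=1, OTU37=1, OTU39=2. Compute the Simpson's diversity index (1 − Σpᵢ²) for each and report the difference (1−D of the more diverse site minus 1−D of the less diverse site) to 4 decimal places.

The first survey: N=34, proportions 0.029412, 0.029412, 0.176471, 0.029412, 0.029412, 0.441176, 0.058824, 0.205882, giving 1−D = 0.724913 (working shown to 6 dp, full precision carried).
The second survey: N=20, proportions 0.05, 0.05, 0.2, 0.05, 0.05, 0.05, 0.3, 0.05, 0.05, 0.05, 0.1, giving 1−D = 0.840000.
Difference = |0.724913 − 0.840000| = 0.115087, i.e. 0.1151 to 4 decimal places.

0.1151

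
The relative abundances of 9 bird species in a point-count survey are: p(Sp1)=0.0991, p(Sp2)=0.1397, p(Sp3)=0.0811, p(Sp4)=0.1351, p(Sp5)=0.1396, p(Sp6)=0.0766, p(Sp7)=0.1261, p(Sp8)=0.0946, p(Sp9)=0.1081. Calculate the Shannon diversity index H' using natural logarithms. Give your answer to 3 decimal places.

Each pᵢ ln pᵢ term (working shown to 5 dp, full precision carried): 0.0991×(-2.31163)=-0.22908, 0.1397×(-1.96826)=-0.27497, 0.0811×(-2.51207)=-0.20373, 0.1351×(-2.00174)=-0.27044, 0.1396×(-1.96897)=-0.27487, 0.0766×(-2.56916)=-0.19680, 0.1261×(-2.07068)=-0.26111, 0.0946×(-2.35810)=-0.22308, 0.1081×(-2.22470)=-0.24049.
Sum = -2.17456, so H' = 2.175.

2.175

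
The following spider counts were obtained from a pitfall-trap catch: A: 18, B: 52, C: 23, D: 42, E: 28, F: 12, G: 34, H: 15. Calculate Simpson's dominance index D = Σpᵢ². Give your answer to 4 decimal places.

Total N = 18+52+23+42+28+12+34+15 = 224, so the proportions are 0.080357, 0.232143, 0.102679, 0.1875, 0.125, 0.053571, 0.151786, 0.066964 (working shown to 6 dp, full precision carried).
D = 0.080357² + 0.232143² + 0.102679² + 0.1875² + 0.125² + 0.053571² + 0.151786² + 0.066964² = 0.006457 + 0.053890 + 0.010543 + 0.035156 + 0.015625 + 0.002870 + 0.023039 + 0.004484 = 0.152065.
To 4 decimal places, D = 0.1521.

0.1521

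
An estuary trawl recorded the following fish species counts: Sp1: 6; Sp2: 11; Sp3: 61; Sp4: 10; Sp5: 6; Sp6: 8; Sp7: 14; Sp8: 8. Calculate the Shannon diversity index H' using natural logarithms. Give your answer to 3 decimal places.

Total N = 6+11+61+10+6+8+14+8 = 124, so the proportions are 0.04839, 0.08871, 0.49194, 0.08065, 0.04839, 0.06452, 0.1129, 0.06452 (working shown to 5 dp, full precision carried).
Each pᵢ ln pᵢ term: 0.04839×(-3.02852)=-0.14654, 0.08871×(-2.42239)=-0.21489, 0.49194×(-0.70941)=-0.34898, 0.08065×(-2.51770)=-0.20304, 0.04839×(-3.02852)=-0.14654, 0.06452×(-2.74084)=-0.17683, 0.1129×(-2.18122)=-0.24627, 0.06452×(-2.74084)=-0.17683.
Sum = -1.65992, so H' = 1.660.

1.660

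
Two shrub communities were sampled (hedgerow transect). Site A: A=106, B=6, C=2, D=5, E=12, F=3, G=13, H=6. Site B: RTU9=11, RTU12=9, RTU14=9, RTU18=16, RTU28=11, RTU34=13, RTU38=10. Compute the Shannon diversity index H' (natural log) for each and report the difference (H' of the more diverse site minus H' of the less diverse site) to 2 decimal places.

0.76

Site A: N=153, proportions 0.6928, 0.0392, 0.0131, 0.0327, 0.0784, 0.0196, 0.085, 0.0392, giving H' = 1.1630 (working shown to 4 dp, full precision carried).
Site B: N=79, proportions 0.1392, 0.1139, 0.1139, 0.2025, 0.1392, 0.1646, 0.1266, giving H' = 1.9260.
Difference = |1.1630 − 1.9260| = 0.7630, i.e. 0.76 to 2 decimal places.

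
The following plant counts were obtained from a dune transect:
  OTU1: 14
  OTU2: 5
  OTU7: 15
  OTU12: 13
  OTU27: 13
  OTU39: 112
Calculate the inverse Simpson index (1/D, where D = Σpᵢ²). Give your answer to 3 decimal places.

2.220

Total N = 14+5+15+13+13+112 = 172, so the proportions are 0.081395, 0.02907, 0.087209, 0.075581, 0.075581, 0.651163 (working shown to 6 dp, full precision carried).
D = 0.081395² + 0.02907² + 0.087209² + 0.075581² + 0.075581² + 0.651163² = 0.006625 + 0.000845 + 0.007605 + 0.005713 + 0.005713 + 0.424013 = 0.450514.
So 1/D = 2.21969, i.e. 2.220 to 3 decimal places.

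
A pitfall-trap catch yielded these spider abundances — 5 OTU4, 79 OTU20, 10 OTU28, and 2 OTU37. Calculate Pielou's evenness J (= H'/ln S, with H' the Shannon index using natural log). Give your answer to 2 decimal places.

0.45

Total N = 5+79+10+2 = 96, so the proportions are 0.0521, 0.8229, 0.1042, 0.0208 (working shown to 4 dp, full precision carried).
H' = −Σ pᵢ ln pᵢ = −((-0.1539) + (-0.1604) + (-0.2356) + (-0.0807)) = 0.6305.
With S = 4 species, ln S = 1.3863, so J = 0.6305/1.3863 = 0.4548, i.e. 0.45 to 2 decimal places.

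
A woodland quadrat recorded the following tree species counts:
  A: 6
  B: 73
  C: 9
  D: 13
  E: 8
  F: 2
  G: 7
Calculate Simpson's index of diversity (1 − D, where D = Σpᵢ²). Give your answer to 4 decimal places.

0.5883

Total N = 6+73+9+13+8+2+7 = 118, so the proportions are 0.050847, 0.618644, 0.076271, 0.110169, 0.067797, 0.016949, 0.059322 (working shown to 6 dp, full precision carried).
D = 0.050847² + 0.618644² + 0.076271² + 0.110169² + 0.067797² + 0.016949² + 0.059322² = 0.002585 + 0.382720 + 0.005817 + 0.012137 + 0.004596 + 0.000287 + 0.003519 = 0.411663.
So 1 − D = 0.588337, i.e. 0.5883 to 4 decimal places.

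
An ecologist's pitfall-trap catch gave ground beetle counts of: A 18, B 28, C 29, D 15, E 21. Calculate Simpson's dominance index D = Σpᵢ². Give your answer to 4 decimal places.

Total N = 18+28+29+15+21 = 111, so the proportions are 0.162162, 0.252252, 0.261261, 0.135135, 0.189189 (working shown to 6 dp, full precision carried).
D = 0.162162² + 0.252252² + 0.261261² + 0.135135² + 0.189189² = 0.026297 + 0.063631 + 0.068257 + 0.018262 + 0.035793 = 0.212239.
To 4 decimal places, D = 0.2122.

0.2122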